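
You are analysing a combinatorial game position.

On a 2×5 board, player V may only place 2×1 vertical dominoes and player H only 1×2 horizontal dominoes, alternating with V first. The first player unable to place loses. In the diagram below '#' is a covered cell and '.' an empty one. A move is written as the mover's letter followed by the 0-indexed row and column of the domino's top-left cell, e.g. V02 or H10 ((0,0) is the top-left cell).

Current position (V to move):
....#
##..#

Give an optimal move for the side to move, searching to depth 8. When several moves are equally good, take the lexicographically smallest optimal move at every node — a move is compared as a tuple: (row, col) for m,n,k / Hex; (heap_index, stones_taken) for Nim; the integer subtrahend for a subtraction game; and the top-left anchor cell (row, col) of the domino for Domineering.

ply 1, V at ....#/##..# | V02=+1→..#.#/###.#*; V03=-1→...##/##.##
ply 2, H at ..#.#/###.# | H00=-1→###.#/###.#*
ply 3, V at ###.#/###.# | V03=+1→#####/#####*
ply 4: #####/##### is terminal -1 (H); from ....#/##..# depth 8

V's best at [....#/##..#]: V02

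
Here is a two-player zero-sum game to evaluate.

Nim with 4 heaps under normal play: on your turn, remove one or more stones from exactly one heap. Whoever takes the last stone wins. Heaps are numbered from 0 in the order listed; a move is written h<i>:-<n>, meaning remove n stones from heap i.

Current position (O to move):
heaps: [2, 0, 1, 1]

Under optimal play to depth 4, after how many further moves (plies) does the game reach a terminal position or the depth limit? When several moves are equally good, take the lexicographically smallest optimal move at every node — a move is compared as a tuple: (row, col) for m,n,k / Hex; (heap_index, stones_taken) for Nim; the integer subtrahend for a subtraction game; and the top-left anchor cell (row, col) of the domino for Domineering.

PV length from [(2,0,1,1)]: 3 plies

ply 1, O at (2,0,1,1) | h0:-1=-1→(1,0,1,1); h0:-2=+1→(0,0,1,1)*; h2:-1=-1→(2,0,0,1); h3:-1=-1→(2,0,1,0)
ply 2, X at (0,0,1,1) | h2:-1=-1→(0,0,0,1)*; h3:-1=-1→(0,0,1,0)
ply 3, O at (0,0,0,1) | h3:-1=+1→(0,0,0,0)*
ply 4: (0,0,0,0) is terminal -1 (X); from (2,0,1,1) depth 4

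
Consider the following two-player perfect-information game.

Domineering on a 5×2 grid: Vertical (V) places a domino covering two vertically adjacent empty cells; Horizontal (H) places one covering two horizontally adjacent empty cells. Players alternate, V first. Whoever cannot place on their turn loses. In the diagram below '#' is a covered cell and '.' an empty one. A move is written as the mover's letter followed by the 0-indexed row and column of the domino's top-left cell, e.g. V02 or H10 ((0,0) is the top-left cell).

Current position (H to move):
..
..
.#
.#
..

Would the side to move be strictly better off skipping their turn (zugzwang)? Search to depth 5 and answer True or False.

zugzwang(../../.#/.#/.., H) = False

p1 H@[../../.#/.#/..]: H00[##/../.#/.#/..]+1* H10[../##/.#/.#/..]+1 H40[../../.#/.#/##]-1
p2 V@[##/../.#/.#/..]: V10[##/#./##/.#/..]-1* V20[##/../##/##/..]-1 V30[##/../.#/##/#.]-1
p3 H@[##/#./##/.#/..]: H40[##/#./##/.#/##]+1*
p4 V@[##/#./##/.#/##] terminal -1; root [../../.#/.#/..] d5
suppose H passes — search the same position with V to move:
pass> p1 V@[../../.#/.#/..]: V00[#./#./.#/.#/..]+1* V01[.#/.#/.#/.#/..]+1 V10[../#./##/.#/..]+1 V20[../../##/##/..]-1 V30[../../.#/##/#.]-1
pass> p2 H@[#./#./.#/.#/..]: H40[#./#./.#/.#/##]-1*
pass> p3 V@[#./#./.#/.#/##]: V01[##/##/.#/.#/##]+1* V20[#./#./##/##/##]+1
pass> p4 H@[##/##/.#/.#/##] terminal -1; root [../../.#/.#/..] d5
for H: play +1, pass -1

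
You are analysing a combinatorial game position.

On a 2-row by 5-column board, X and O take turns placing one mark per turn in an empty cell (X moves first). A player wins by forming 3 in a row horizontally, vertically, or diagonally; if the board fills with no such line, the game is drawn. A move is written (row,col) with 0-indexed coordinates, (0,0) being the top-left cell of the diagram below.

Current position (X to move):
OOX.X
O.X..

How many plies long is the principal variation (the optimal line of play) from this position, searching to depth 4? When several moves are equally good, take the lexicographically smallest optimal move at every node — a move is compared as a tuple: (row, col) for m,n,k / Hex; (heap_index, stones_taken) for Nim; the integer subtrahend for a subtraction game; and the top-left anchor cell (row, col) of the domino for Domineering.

p1 X@[OOX.X/O.X..]: (0,3)[OOXXX/O.X..]+1* (1,1)[OOX.X/OXX..]+1 (1,3)[OOX.X/O.XX.]+1 (1,4)[OOX.X/O.X.X]+1
p2 O@[OOXXX/O.X..] terminal -1; root [OOX.X/O.X..] d4

PV length from [OOX.X/O.X..]: 1 ply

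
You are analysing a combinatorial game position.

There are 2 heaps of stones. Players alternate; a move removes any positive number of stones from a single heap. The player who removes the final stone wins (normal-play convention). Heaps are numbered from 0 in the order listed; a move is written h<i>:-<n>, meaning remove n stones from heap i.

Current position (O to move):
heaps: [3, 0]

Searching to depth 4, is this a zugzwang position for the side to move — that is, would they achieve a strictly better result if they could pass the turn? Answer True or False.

zugzwang((3,0), O) = False

[(3,0)] O move#1: h0:-1:-1/(2,0), h0:-2:-1/(1,0), h0:-3:+1/(0,0)*
[(0,0)] end (terminal -1, X#2); searched (3,0) to 4
if O skipped the turn, X would face:
~ [(3,0)] X move#1: h0:-1:-1/(2,0), h0:-2:-1/(1,0), h0:-3:+1/(0,0)*
~ [(0,0)] end (terminal -1, O#2); searched (3,0) to 4
compare (O): move=+1 vs pass=-1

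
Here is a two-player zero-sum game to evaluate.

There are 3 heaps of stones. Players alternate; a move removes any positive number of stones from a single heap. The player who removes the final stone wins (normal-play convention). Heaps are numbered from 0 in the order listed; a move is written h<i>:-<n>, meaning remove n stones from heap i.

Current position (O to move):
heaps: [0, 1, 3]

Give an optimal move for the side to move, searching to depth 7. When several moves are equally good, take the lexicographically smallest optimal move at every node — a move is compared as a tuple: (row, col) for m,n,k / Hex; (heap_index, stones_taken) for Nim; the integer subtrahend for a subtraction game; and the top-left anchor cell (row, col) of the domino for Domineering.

O's best at [(0,1,3)]: h2:-2

ply 1, O at (0,1,3) | h1:-1=-1→(0,0,3); h2:-1=-1→(0,1,2); h2:-2=+1→(0,1,1)*; h2:-3=-1→(0,1,0)
ply 2, X at (0,1,1) | h1:-1=-1→(0,0,1)*; h2:-1=-1→(0,1,0)
ply 3, O at (0,0,1) | h2:-1=+1→(0,0,0)*
ply 4: (0,0,0) is terminal -1 (X); from (0,1,3) depth 7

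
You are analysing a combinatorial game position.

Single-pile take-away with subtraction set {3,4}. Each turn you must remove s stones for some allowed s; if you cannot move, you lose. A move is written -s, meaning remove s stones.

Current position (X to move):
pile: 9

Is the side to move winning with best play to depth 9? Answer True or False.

X winning at [9]: False

ply 1, X at 9 | -3=-1→6*; -4=-1→5
ply 2, O at 6 | -3=-1→3; -4=+1→2*
ply 3: 2 is terminal -1 (X); from 9 depth 9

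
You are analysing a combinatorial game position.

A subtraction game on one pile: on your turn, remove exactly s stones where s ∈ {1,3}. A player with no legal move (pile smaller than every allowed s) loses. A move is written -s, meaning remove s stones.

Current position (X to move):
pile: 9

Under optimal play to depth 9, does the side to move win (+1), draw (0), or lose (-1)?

value(9, X) = +1

p1 X@[9]: -1[8]+1* -3[6]+1
p2 O@[8]: -1[7]-1* -3[5]-1
p3 X@[7]: -1[6]+1* -3[4]+1
p4 O@[6]: -1[5]-1* -3[3]-1
p5 X@[5]: -1[4]+1* -3[2]+1
p6 O@[4]: -1[3]-1* -3[1]-1
p7 X@[3]: -1[2]+1* -3[0]+1
p8 O@[2]: -1[1]-1*
p9 X@[1]: -1[0]+1*
p10 O@[0] terminal -1; root [9] d9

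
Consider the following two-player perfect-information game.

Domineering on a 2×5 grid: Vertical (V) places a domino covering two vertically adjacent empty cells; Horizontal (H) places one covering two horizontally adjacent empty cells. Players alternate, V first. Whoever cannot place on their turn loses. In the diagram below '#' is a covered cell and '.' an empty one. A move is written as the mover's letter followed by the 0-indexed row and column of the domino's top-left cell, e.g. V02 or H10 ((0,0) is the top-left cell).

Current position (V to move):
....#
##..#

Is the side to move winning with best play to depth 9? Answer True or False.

ply 1, V at ....#/##..# | V02=+1→..#.#/###.#*; V03=-1→...##/##.##
ply 2, H at ..#.#/###.# | H00=-1→###.#/###.#*
ply 3, V at ###.#/###.# | V03=+1→#####/#####*
ply 4: #####/##### is terminal -1 (H); from ....#/##..# depth 9

V winning at [....#/##..#]: True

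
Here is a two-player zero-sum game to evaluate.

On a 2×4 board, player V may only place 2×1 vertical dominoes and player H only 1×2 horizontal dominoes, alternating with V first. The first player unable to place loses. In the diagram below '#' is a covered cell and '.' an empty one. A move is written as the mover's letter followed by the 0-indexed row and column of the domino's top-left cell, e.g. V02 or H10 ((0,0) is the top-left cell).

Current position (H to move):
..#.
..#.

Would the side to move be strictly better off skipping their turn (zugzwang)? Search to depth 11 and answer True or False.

zugzwang(..#./..#., H) = False

ply 1, H at ..#./..#. | H00=+1→###./..#.*; H10=+1→..#./###.
ply 2, V at ###./..#. | V03=-1→####/..##*
ply 3, H at ####/..## | H10=+1→####/####*
ply 4: ####/#### is terminal -1 (V); from ..#./..#. depth 11
pass branch (V moves first from the same position):
  | ply 1, V at ..#./..#. | V00=+1→#.#./#.#.*; V01=+1→.##./.##.; V03=-1→..##/..##
  | ply 2: #.#./#.#. is terminal -1 (H); from ..#./..#. depth 11
H moving scores +1; H passing scores -1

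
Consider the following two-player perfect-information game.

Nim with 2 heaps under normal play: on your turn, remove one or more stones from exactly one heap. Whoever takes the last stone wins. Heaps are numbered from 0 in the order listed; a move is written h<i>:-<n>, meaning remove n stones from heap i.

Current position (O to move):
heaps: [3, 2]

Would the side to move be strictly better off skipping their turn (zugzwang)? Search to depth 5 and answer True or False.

p1 O@[(3,2)]: h0:-1[(2,2)]+1* h0:-2[(1,2)]-1 h0:-3[(0,2)]-1 h1:-1[(3,1)]-1 h1:-2[(3,0)]-1
p2 X@[(2,2)]: h0:-1[(1,2)]-1* h0:-2[(0,2)]-1 h1:-1[(2,1)]-1 h1:-2[(2,0)]-1
p3 O@[(1,2)]: h0:-1[(0,2)]-1 h1:-1[(1,1)]+1* h1:-2[(1,0)]-1
p4 X@[(1,1)]: h0:-1[(0,1)]-1* h1:-1[(1,0)]-1
p5 O@[(0,1)]: h1:-1[(0,0)]+1*
p6 X@[(0,0)] terminal -1; root [(3,2)] d5
if O skipped the turn, X would face:
~ p1 X@[(3,2)]: h0:-1[(2,2)]+1* h0:-2[(1,2)]-1 h0:-3[(0,2)]-1 h1:-1[(3,1)]-1 h1:-2[(3,0)]-1
~ p2 O@[(2,2)]: h0:-1[(1,2)]-1* h0:-2[(0,2)]-1 h1:-1[(2,1)]-1 h1:-2[(2,0)]-1
~ p3 X@[(1,2)]: h0:-1[(0,2)]-1 h1:-1[(1,1)]+1* h1:-2[(1,0)]-1
~ p4 O@[(1,1)]: h0:-1[(0,1)]-1* h1:-1[(1,0)]-1
~ p5 X@[(0,1)]: h1:-1[(0,0)]+1*
~ p6 O@[(0,0)] terminal -1; root [(3,2)] d5
compare (O): move=+1 vs pass=-1

zugzwang((3,2), O) = False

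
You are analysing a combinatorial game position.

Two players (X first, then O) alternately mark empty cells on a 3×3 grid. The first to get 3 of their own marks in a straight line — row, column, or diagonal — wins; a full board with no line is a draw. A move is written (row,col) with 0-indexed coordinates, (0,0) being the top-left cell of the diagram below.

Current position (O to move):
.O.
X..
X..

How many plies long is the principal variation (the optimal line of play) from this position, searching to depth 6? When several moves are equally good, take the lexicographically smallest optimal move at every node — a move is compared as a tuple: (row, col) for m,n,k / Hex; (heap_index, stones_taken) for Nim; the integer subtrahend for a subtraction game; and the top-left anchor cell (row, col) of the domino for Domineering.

ply 1, O at .O./X../X.. | (0,0)=+1→OO./X../X..*; (0,2)=-1→.OO/X../X..; (1,1)=-1→.O./XO./X..; (1,2)=-1→.O./X.O/X..; (2,1)=-1→.O./X../XO.; (2,2)=-1→.O./X../X.O
ply 2, X at OO./X../X.. | (0,2)=-1→OOX/X../X..*; (1,1)=-1→OO./XX./X..; (1,2)=-1→OO./X.X/X..; (2,1)=-1→OO./X../XX.; (2,2)=-1→OO./X../X.X
ply 3, O at OOX/X../X.. | (1,1)=+1→OOX/XO./X..*; (1,2)=-1→OOX/X.O/X..; (2,1)=-1→OOX/X../XO.; (2,2)=-1→OOX/X../X.O
ply 4, X at OOX/XO./X.. | (1,2)=-1→OOX/XOX/X..*; (2,1)=-1→OOX/XO./XX.; (2,2)=-1→OOX/XO./X.X
ply 5, O at OOX/XOX/X.. | (2,1)=+1→OOX/XOX/XO.*; (2,2)=+1→OOX/XOX/X.O
ply 6: OOX/XOX/XO. is terminal -1 (X); from .O./X../X.. depth 6

PV length from [.O./X../X..]: 5 plies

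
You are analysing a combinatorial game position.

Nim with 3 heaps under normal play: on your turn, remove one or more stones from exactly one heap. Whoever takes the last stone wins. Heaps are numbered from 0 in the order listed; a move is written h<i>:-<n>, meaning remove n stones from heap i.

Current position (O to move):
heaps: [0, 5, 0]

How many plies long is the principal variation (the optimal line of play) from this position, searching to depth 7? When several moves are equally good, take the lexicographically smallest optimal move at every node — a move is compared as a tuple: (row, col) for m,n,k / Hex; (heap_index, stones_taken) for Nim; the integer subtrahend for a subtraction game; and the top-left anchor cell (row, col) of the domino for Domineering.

PV length from [(0,5,0)]: 1 ply

p1 O@[(0,5,0)]: h1:-1[(0,4,0)]-1 h1:-2[(0,3,0)]-1 h1:-3[(0,2,0)]-1 h1:-4[(0,1,0)]-1 h1:-5[(0,0,0)]+1*
p2 X@[(0,0,0)] terminal -1; root [(0,5,0)] d7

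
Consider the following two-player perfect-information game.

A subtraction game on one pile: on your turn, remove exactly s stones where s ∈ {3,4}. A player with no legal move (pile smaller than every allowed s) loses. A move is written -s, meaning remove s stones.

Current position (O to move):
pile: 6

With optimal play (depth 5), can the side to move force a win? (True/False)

O winning at [6]: True

p1 O@[6]: -3[3]-1 -4[2]+1*
p2 X@[2] terminal -1; root [6] d5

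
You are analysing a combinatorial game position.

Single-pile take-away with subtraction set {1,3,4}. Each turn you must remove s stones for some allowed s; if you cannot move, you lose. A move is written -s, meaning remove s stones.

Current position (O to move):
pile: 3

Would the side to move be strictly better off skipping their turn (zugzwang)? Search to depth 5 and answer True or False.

zugzwang(3, O) = False

p1 O@[3]: -1[2]+1* -3[0]+1
p2 X@[2]: -1[1]-1*
p3 O@[1]: -1[0]+1*
p4 X@[0] terminal -1; root [3] d5
suppose O passes — search the same position with X to move:
pass> p1 X@[3]: -1[2]+1* -3[0]+1
pass> p2 O@[2]: -1[1]-1*
pass> p3 X@[1]: -1[0]+1*
pass> p4 O@[0] terminal -1; root [3] d5
for O: play +1, pass -1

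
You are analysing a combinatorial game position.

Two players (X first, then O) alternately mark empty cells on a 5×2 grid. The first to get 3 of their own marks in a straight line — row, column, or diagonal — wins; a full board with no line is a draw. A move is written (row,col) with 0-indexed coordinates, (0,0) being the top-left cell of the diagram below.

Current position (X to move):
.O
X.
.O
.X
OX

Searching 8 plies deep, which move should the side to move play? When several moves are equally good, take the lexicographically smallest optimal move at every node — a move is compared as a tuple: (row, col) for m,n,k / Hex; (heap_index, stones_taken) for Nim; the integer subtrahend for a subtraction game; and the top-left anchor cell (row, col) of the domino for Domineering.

p1 X@[.O/X./.O/.X/OX]: (0,0)[XO/X./.O/.X/OX]-1 (1,1)[.O/XX/.O/.X/OX]+0* (2,0)[.O/X./XO/.X/OX]-1 (3,0)[.O/X./.O/XX/OX]-1
p2 O@[.O/XX/.O/.X/OX]: (0,0)[OO/XX/.O/.X/OX]+0* (2,0)[.O/XX/OO/.X/OX]+0 (3,0)[.O/XX/.O/OX/OX]+0
p3 X@[OO/XX/.O/.X/OX]: (2,0)[OO/XX/XO/.X/OX]+0* (3,0)[OO/XX/.O/XX/OX]+0
p4 O@[OO/XX/XO/.X/OX]: (3,0)[OO/XX/XO/OX/OX]+0*
p5 X@[OO/XX/XO/OX/OX] terminal +0; root [.O/X./.O/.X/OX] d8

X's best at [.O/X./.O/.X/OX]: (1,1)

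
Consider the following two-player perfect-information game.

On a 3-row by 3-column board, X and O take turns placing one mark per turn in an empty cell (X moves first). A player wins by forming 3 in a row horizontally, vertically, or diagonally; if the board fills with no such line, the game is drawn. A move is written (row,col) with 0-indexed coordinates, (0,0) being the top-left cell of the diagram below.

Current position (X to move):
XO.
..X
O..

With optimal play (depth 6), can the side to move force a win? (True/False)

[XO./..X/O..] X move#1: (0,2):+0/XOX/..X/O.., (1,0):-1/XO./X.X/O.., (1,1):+1/XO./.XX/O..*, (2,1):+0/XO./..X/OX., (2,2):+1/XO./..X/O.X
[XO./.XX/O..] O move#2: (0,2):-1/XOO/.XX/O..*, (1,0):-1/XO./OXX/O.., (2,1):-1/XO./.XX/OO., (2,2):-1/XO./.XX/O.O
[XOO/.XX/O..] X move#3: (1,0):+1/XOO/XXX/O..*, (2,1):+1/XOO/.XX/OX., (2,2):+1/XOO/.XX/O.X
[XOO/XXX/O..] end (terminal -1, O#4); searched XO./..X/O.. to 6

X winning at [XO./..X/O..]: True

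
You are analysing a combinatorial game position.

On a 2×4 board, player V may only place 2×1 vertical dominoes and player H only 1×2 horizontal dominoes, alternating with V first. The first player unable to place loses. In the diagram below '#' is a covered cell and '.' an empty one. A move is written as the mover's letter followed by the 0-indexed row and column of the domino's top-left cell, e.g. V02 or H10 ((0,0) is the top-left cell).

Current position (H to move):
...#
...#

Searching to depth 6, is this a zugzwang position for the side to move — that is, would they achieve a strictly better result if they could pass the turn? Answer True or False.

ply 1, H at ...#/...# | H00=+1→##.#/...#*; H01=+1→.###/...#; H10=+1→...#/##.#; H11=+1→...#/.###
ply 2, V at ##.#/...# | V02=-1→####/..##*
ply 3, H at ####/..## | H10=+1→####/####*
ply 4: ####/#### is terminal -1 (V); from ...#/...# depth 6
pass branch (V moves first from the same position):
  | ply 1, V at ...#/...# | V00=-1→#..#/#..#; V01=+1→.#.#/.#.#*; V02=-1→..##/..##
  | ply 2: .#.#/.#.# is terminal -1 (H); from ...#/...# depth 6
H moving scores +1; H passing scores -1

zugzwang(...#/...#, H) = False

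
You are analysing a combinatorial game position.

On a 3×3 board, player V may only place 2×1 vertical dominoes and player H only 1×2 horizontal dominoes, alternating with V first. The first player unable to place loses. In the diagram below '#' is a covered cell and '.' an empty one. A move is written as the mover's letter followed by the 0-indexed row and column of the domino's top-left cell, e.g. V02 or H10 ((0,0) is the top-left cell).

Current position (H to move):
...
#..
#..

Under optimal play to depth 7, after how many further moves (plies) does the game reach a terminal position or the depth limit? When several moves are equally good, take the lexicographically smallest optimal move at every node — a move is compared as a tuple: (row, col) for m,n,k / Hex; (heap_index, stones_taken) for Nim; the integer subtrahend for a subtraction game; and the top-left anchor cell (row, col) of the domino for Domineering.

PV length from [.../#../#..]: 1 ply

ply 1, H at .../#../#.. | H00=-1→##./#../#..; H01=-1→.##/#../#..; H11=+1→.../###/#..*; H21=-1→.../#../###
ply 2: .../###/#.. is terminal -1 (V); from .../#../#.. depth 7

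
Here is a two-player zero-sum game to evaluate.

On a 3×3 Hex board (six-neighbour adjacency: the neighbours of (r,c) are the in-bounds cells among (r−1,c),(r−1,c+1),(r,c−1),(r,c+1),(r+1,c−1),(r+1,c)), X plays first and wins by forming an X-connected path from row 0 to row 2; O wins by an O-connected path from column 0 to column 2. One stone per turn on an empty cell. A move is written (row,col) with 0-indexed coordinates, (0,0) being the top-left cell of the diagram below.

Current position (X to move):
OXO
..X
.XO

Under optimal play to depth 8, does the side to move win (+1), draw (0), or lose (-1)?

value(OXO/..X/.XO, X) = +1

ply 1, X at OXO/..X/.XO | (1,0)=+1→OXO/X.X/.XO*; (1,1)=+1→OXO/.XX/.XO; (2,0)=+1→OXO/..X/XXO
ply 2, O at OXO/X.X/.XO | (1,1)=-1→OXO/XOX/.XO*; (2,0)=-1→OXO/X.X/OXO
ply 3, X at OXO/XOX/.XO | (2,0)=+1→OXO/XOX/XXO*
ply 4: OXO/XOX/XXO is terminal -1 (O); from OXO/..X/.XO depth 8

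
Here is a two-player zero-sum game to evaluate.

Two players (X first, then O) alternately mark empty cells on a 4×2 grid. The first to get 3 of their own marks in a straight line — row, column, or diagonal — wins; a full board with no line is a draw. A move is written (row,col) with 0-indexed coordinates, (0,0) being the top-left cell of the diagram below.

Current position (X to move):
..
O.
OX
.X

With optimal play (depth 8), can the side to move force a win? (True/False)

p1 X@[../O./OX/.X]: (0,0)[X./O./OX/.X]-1 (0,1)[.X/O./OX/.X]-1 (1,1)[../OX/OX/.X]+1* (3,0)[../O./OX/XX]-1
p2 O@[../OX/OX/.X] terminal -1; root [../O./OX/.X] d8

X winning at [../O./OX/.X]: True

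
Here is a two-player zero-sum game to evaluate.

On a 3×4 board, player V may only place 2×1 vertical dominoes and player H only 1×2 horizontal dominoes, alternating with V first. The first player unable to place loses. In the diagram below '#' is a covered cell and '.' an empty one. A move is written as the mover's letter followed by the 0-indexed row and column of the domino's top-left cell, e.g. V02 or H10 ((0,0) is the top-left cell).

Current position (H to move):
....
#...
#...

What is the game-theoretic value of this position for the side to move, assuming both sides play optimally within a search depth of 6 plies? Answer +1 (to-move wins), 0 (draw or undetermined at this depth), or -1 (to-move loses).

value(..../#.../#..., H) = +1

ply 1, H at ..../#.../#... | H00=-1→##../#.../#...; H01=-1→.##./#.../#...; H02=-1→..##/#.../#...; H11=+1→..../###./#...*; H12=+1→..../#.##/#...; H21=-1→..../#.../###.; H22=-1→..../#.../#.##
ply 2, V at ..../###./#... | V03=-1→...#/####/#...*; V13=-1→..../####/#..#
ply 3, H at ...#/####/#... | H00=+1→##.#/####/#...*; H01=+1→.###/####/#...; H21=+1→...#/####/###.; H22=+1→...#/####/#.##
ply 4: ##.#/####/#... is terminal -1 (V); from ..../#.../#... depth 6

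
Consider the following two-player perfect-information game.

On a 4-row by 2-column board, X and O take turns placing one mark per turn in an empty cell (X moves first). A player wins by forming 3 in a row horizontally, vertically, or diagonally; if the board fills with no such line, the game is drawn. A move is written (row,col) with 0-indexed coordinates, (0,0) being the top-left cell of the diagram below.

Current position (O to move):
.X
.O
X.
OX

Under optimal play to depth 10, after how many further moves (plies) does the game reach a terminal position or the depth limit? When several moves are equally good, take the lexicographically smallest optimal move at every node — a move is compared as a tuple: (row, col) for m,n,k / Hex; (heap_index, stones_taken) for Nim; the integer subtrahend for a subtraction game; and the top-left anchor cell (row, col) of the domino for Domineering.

[.X/.O/X./OX] O move#1: (0,0):+0/OX/.O/X./OX*, (1,0):+0/.X/OO/X./OX, (2,1):+0/.X/.O/XO/OX
[OX/.O/X./OX] X move#2: (1,0):+0/OX/XO/X./OX*, (2,1):+0/OX/.O/XX/OX
[OX/XO/X./OX] O move#3: (2,1):+0/OX/XO/XO/OX*
[OX/XO/XO/OX] end (terminal +0, X#4); searched .X/.O/X./OX to 10

PV length from [.X/.O/X./OX]: 3 plies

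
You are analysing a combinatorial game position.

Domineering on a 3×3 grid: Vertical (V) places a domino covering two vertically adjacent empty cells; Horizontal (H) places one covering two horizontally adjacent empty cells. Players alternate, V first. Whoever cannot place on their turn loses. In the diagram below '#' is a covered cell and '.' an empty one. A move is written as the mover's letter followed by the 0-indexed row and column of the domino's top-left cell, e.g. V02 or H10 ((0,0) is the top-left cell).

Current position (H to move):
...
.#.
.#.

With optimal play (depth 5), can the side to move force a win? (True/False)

H winning at [.../.#./.#.]: False

p1 H@[.../.#./.#.]: H00[##./.#./.#.]-1* H01[.##/.#./.#.]-1
p2 V@[##./.#./.#.]: V02[###/.##/.#.]+1* V10[##./##./##.]+1 V12[##./.##/.##]+1
p3 H@[###/.##/.#.] terminal -1; root [.../.#./.#.] d5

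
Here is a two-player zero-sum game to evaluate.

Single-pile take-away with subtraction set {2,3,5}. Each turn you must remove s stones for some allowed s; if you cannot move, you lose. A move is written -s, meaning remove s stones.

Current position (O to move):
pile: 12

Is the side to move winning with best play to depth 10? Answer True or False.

O winning at [12]: True

p1 O@[12]: -2[10]-1 -3[9]-1 -5[7]+1*
p2 X@[7]: -2[5]-1* -3[4]-1 -5[2]-1
p3 O@[5]: -2[3]-1 -3[2]-1 -5[0]+1*
p4 X@[0] terminal -1; root [12] d10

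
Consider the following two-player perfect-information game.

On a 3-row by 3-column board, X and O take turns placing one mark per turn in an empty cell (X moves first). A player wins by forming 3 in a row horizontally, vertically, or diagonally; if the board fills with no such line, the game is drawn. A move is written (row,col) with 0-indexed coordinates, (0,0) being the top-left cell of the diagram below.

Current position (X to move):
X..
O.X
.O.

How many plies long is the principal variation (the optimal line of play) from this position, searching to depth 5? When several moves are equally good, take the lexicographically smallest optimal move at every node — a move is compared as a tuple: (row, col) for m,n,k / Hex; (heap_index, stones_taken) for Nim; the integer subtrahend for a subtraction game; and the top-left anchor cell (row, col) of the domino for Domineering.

ply 1, X at X../O.X/.O. | (0,1)=+0→XX./O.X/.O.; (0,2)=+1→X.X/O.X/.O.*; (1,1)=+0→X../OXX/.O.; (2,0)=+0→X../O.X/XO.; (2,2)=+1→X../O.X/.OX
ply 2, O at X.X/O.X/.O. | (0,1)=-1→XOX/O.X/.O.*; (1,1)=-1→X.X/OOX/.O.; (2,0)=-1→X.X/O.X/OO.; (2,2)=-1→X.X/O.X/.OO
ply 3, X at XOX/O.X/.O. | (1,1)=+1→XOX/OXX/.O.*; (2,0)=-1→XOX/O.X/XO.; (2,2)=+1→XOX/O.X/.OX
ply 4, O at XOX/OXX/.O. | (2,0)=-1→XOX/OXX/OO.*; (2,2)=-1→XOX/OXX/.OO
ply 5, X at XOX/OXX/OO. | (2,2)=+1→XOX/OXX/OOX*
ply 6: XOX/OXX/OOX is terminal -1 (O); from X../O.X/.O. depth 5

PV length from [X../O.X/.O.]: 5 plies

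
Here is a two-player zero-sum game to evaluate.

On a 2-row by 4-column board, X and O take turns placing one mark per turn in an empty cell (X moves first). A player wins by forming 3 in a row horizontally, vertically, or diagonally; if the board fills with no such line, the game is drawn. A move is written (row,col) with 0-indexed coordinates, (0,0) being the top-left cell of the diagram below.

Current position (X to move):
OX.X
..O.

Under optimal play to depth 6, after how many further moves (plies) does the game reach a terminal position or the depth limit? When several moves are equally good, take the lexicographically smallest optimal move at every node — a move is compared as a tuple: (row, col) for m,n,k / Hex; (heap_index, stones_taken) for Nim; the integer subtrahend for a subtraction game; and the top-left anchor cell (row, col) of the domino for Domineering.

ply 1, X at OX.X/..O. | (0,2)=+1→OXXX/..O.*; (1,0)=+0→OX.X/X.O.; (1,1)=+0→OX.X/.XO.; (1,3)=+0→OX.X/..OX
ply 2: OXXX/..O. is terminal -1 (O); from OX.X/..O. depth 6

PV length from [OX.X/..O.]: 1 ply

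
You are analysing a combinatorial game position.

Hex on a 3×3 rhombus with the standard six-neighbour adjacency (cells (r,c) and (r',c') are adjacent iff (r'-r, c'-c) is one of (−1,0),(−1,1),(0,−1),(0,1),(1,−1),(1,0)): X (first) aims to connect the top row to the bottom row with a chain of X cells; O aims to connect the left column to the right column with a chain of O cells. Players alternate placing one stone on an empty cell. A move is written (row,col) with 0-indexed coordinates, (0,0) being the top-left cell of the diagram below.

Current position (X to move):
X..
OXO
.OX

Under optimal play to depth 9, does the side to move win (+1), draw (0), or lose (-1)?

p1 X@[X../OXO/.OX]: (0,1)[XX./OXO/.OX]-1 (0,2)[X.X/OXO/.OX]-1 (2,0)[X../OXO/XOX]+1*
p2 O@[X../OXO/XOX]: (0,1)[XO./OXO/XOX]-1* (0,2)[X.O/OXO/XOX]-1
p3 X@[XO./OXO/XOX]: (0,2)[XOX/OXO/XOX]+1*
p4 O@[XOX/OXO/XOX] terminal -1; root [X../OXO/.OX] d9

value(X../OXO/.OX, X) = +1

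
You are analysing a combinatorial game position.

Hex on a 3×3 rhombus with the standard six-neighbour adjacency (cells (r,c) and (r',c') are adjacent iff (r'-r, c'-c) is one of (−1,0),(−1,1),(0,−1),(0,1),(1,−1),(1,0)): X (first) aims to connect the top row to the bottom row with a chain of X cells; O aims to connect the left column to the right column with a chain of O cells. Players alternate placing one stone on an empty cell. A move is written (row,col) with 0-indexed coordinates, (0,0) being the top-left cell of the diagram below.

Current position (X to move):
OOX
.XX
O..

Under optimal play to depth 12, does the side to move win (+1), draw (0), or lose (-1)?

value(OOX/.XX/O.., X) = +1

[OOX/.XX/O..] X move#1: (1,0):+1/OOX/XXX/O..*, (2,1):+1/OOX/.XX/OX., (2,2):+1/OOX/.XX/O.X
[OOX/XXX/O..] O move#2: (2,1):-1/OOX/XXX/OO.*, (2,2):-1/OOX/XXX/O.O
[OOX/XXX/OO.] X move#3: (2,2):+1/OOX/XXX/OOX*
[OOX/XXX/OOX] end (terminal -1, O#4); searched OOX/.XX/O.. to 12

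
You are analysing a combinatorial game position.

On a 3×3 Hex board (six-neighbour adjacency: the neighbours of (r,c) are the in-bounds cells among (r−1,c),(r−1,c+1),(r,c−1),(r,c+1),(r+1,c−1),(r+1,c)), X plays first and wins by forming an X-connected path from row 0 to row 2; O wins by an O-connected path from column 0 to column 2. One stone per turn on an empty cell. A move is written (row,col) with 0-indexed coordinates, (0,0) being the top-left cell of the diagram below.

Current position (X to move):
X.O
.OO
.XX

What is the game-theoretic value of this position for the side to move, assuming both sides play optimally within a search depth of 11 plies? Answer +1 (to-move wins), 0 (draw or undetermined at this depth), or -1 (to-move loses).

[X.O/.OO/.XX] X move#1: (0,1):-1/XXO/.OO/.XX*, (1,0):-1/X.O/XOO/.XX, (2,0):-1/X.O/.OO/XXX
[XXO/.OO/.XX] O move#2: (1,0):+1/XXO/OOO/.XX*, (2,0):+1/XXO/.OO/OXX
[XXO/OOO/.XX] end (terminal -1, X#3); searched X.O/.OO/.XX to 11

value(X.O/.OO/.XX, X) = -1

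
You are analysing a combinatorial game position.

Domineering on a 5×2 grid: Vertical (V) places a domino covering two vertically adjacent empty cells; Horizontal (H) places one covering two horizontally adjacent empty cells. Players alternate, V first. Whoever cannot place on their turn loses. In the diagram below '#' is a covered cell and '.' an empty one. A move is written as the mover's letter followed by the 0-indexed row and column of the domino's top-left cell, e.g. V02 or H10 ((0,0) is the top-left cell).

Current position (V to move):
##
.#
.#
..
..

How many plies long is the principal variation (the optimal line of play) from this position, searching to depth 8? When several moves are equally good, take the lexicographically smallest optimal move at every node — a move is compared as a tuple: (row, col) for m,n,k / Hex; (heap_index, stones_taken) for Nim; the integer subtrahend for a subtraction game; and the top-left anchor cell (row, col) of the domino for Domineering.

p1 V@[##/.#/.#/../..]: V10[##/##/##/../..]-1 V20[##/.#/##/#./..]-1 V30[##/.#/.#/#./#.]+1* V31[##/.#/.#/.#/.#]+1
p2 H@[##/.#/.#/#./#.] terminal -1; root [##/.#/.#/../..] d8

PV length from [##/.#/.#/../..]: 1 ply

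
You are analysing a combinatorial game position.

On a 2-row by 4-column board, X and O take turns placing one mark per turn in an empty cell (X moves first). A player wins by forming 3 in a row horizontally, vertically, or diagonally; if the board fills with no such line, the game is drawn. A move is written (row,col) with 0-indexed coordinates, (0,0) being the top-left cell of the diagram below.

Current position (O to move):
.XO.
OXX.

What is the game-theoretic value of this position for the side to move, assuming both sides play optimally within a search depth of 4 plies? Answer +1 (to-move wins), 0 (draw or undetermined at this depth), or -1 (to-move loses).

p1 O@[.XO./OXX.]: (0,0)[OXO./OXX.]-1 (0,3)[.XOO/OXX.]-1 (1,3)[.XO./OXXO]+0*
p2 X@[.XO./OXXO]: (0,0)[XXO./OXXO]+0* (0,3)[.XOX/OXXO]+0
p3 O@[XXO./OXXO]: (0,3)[XXOO/OXXO]+0*
p4 X@[XXOO/OXXO] terminal +0; root [.XO./OXX.] d4

value(.XO./OXX., O) = 0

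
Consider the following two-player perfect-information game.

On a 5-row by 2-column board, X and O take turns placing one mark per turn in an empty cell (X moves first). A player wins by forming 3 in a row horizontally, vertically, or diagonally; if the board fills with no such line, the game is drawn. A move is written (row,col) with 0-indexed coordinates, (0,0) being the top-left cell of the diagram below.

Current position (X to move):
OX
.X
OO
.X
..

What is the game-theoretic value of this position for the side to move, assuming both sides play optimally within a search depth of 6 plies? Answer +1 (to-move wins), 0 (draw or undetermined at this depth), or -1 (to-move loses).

ply 1, X at OX/.X/OO/.X/.. | (1,0)=+0→OX/XX/OO/.X/..*; (3,0)=-1→OX/.X/OO/XX/..; (4,0)=-1→OX/.X/OO/.X/X.; (4,1)=-1→OX/.X/OO/.X/.X
ply 2, O at OX/XX/OO/.X/.. | (3,0)=+0→OX/XX/OO/OX/..*; (4,0)=+0→OX/XX/OO/.X/O.; (4,1)=+0→OX/XX/OO/.X/.O
ply 3, X at OX/XX/OO/OX/.. | (4,0)=+0→OX/XX/OO/OX/X.*; (4,1)=-1→OX/XX/OO/OX/.X
ply 4, O at OX/XX/OO/OX/X. | (4,1)=+0→OX/XX/OO/OX/XO*
ply 5: OX/XX/OO/OX/XO is terminal +0 (X); from OX/.X/OO/.X/.. depth 6

value(OX/.X/OO/.X/.., X) = 0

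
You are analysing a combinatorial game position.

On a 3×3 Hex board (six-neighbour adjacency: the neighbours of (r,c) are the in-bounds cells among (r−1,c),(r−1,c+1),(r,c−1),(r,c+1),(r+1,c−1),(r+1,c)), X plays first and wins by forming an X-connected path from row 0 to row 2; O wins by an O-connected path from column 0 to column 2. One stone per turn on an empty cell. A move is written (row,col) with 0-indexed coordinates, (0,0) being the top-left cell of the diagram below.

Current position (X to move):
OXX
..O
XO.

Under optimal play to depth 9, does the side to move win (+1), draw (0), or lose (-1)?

value(OXX/..O/XO., X) = +1

ply 1, X at OXX/..O/XO. | (1,0)=+1→OXX/X.O/XO.*; (1,1)=+1→OXX/.XO/XO.; (2,2)=+1→OXX/..O/XOX
ply 2: OXX/X.O/XO. is terminal -1 (O); from OXX/..O/XO. depth 9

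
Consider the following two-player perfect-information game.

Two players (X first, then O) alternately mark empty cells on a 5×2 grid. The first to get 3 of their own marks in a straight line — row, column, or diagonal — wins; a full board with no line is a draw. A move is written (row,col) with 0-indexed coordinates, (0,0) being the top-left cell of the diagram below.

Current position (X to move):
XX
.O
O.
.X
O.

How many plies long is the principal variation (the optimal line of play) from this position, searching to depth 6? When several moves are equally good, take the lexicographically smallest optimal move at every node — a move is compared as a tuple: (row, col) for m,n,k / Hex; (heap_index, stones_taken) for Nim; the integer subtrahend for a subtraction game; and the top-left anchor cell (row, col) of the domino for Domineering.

PV length from [XX/.O/O./.X/O.]: 4 plies

ply 1, X at XX/.O/O./.X/O. | (1,0)=-1→XX/XO/O./.X/O.; (2,1)=-1→XX/.O/OX/.X/O.; (3,0)=+0→XX/.O/O./XX/O.*; (4,1)=-1→XX/.O/O./.X/OX
ply 2, O at XX/.O/O./XX/O. | (1,0)=+0→XX/OO/O./XX/O.*; (2,1)=+0→XX/.O/OO/XX/O.; (4,1)=+0→XX/.O/O./XX/OO
ply 3, X at XX/OO/O./XX/O. | (2,1)=+0→XX/OO/OX/XX/O.*; (4,1)=+0→XX/OO/O./XX/OX
ply 4, O at XX/OO/OX/XX/O. | (4,1)=+0→XX/OO/OX/XX/OO*
ply 5: XX/OO/OX/XX/OO is terminal +0 (X); from XX/.O/O./.X/O. depth 6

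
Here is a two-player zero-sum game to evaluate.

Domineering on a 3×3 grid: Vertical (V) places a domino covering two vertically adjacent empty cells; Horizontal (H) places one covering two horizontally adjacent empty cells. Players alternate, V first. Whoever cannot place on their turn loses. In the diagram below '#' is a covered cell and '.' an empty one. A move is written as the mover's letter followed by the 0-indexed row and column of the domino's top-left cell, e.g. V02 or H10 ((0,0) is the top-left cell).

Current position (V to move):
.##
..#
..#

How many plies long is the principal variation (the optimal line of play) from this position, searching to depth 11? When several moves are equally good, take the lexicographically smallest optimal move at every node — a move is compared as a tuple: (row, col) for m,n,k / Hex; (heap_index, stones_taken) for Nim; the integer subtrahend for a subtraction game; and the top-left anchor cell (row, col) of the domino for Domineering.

ply 1, V at .##/..#/..# | V00=-1→###/#.#/..#; V10=+1→.##/#.#/#.#*; V11=+1→.##/.##/.##
ply 2: .##/#.#/#.# is terminal -1 (H); from .##/..#/..# depth 11

PV length from [.##/..#/..#]: 1 ply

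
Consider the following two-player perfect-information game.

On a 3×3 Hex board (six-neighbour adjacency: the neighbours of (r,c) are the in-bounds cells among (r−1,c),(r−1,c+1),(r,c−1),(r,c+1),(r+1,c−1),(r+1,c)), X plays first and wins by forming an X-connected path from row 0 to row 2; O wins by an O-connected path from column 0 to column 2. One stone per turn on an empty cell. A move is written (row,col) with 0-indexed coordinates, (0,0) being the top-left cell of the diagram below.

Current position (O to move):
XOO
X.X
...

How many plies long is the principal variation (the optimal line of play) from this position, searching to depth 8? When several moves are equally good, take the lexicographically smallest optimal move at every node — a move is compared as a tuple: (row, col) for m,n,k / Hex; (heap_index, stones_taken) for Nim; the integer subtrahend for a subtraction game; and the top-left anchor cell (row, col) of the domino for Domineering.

PV length from [XOO/X.X/...]: 2 plies

p1 O@[XOO/X.X/...]: (1,1)[XOO/XOX/...]-1* (2,0)[XOO/X.X/O..]-1 (2,1)[XOO/X.X/.O.]-1 (2,2)[XOO/X.X/..O]-1
p2 X@[XOO/XOX/...]: (2,0)[XOO/XOX/X..]+1* (2,1)[XOO/XOX/.X.]-1 (2,2)[XOO/XOX/..X]-1
p3 O@[XOO/XOX/X..] terminal -1; root [XOO/X.X/...] d8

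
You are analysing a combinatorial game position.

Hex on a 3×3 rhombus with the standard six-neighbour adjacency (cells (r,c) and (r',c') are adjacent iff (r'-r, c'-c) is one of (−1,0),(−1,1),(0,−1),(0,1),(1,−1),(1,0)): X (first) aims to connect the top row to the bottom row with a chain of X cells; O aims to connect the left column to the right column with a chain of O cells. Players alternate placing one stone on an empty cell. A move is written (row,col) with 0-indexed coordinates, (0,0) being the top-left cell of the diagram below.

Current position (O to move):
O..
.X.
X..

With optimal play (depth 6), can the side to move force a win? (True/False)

[O../.X./X..] O move#1: (0,1):-1/OO./.X./X..*, (0,2):-1/O.O/.X./X.., (1,0):-1/O../OX./X.., (1,2):-1/O../.XO/X.., (2,1):-1/O../.X./XO., (2,2):-1/O../.X./X.O
[OO./.X./X..] X move#2: (0,2):+1/OOX/.X./X..*, (1,0):-1/OO./XX./X.., (1,2):-1/OO./.XX/X.., (2,1):-1/OO./.X./XX., (2,2):-1/OO./.X./X.X
[OOX/.X./X..] end (terminal -1, O#3); searched O../.X./X.. to 6

O winning at [O../.X./X..]: False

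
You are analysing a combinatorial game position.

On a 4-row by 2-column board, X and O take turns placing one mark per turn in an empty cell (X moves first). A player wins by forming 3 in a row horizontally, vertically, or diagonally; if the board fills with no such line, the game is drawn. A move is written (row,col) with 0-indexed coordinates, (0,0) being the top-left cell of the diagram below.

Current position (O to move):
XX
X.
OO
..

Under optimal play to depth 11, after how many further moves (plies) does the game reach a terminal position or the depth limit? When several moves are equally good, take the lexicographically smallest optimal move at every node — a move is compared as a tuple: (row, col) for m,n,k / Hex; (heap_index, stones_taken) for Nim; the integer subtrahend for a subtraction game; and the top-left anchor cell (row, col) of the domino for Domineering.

p1 O@[XX/X./OO/..]: (1,1)[XX/XO/OO/..]+0* (3,0)[XX/X./OO/O.]+0 (3,1)[XX/X./OO/.O]+0
p2 X@[XX/XO/OO/..]: (3,0)[XX/XO/OO/X.]-1 (3,1)[XX/XO/OO/.X]+0*
p3 O@[XX/XO/OO/.X]: (3,0)[XX/XO/OO/OX]+0*
p4 X@[XX/XO/OO/OX] terminal +0; root [XX/X./OO/..] d11

PV length from [XX/X./OO/..]: 3 plies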